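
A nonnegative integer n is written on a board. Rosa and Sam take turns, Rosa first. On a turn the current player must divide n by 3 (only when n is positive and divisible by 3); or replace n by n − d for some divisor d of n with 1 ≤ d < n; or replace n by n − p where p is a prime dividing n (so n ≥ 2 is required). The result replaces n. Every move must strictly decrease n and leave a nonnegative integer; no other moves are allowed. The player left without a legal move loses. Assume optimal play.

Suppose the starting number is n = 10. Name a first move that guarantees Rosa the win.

Work bottom-up. With no move the player to move loses. Otherwise the position is W if at least one move leads to an L position for the opponent, and L if every move leads to a W.
n=0: no move → L
n=1: no move → L
n=2: W (go to 0, an L position)
n=3: W (go to 0, an L position)
n=4: L (options 2(W), 3(W) are all W)
n=5: W (go to 0, an L position)
n=6: W (go to 4, an L position)
n=7: W (go to 0, an L position)
n=8: W (go to 4, an L position)
n=9: L (options 3(W), 6(W), 8(W) are all W)
n=10: W (go to 9, an L position)
From 10, the L positions reachable in one move are: 9.

Move to 9.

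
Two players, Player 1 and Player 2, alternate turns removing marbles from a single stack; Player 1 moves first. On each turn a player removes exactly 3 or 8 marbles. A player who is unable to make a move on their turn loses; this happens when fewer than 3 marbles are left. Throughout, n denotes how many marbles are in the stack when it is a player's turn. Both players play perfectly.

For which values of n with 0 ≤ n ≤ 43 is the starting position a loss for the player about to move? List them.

Build the W/L table. Terminal = L. A non-terminal position is W if it has a move to some L; otherwise it is L.
n=0: no move → L
n=1: no move → L
n=2: no move → L
n=3: W (go to 0, an L position)
n=4: W (go to 1, an L position)
n=5: W (go to 2, an L position)
n=6: L (sole option 3(W) is W)
n=7: L (sole option 4(W) is W)
n=8: W (go to 0, an L position)
n=9: W (go to 6, an L position)
n=10: W (go to 7, an L position)
n=11: L (options 8(W), 3(W) are all W)
n=12: L (options 9(W), 4(W) are all W)
n=13: L (options 10(W), 5(W) are all W)
n=14: W (go to 11, an L position)
n=15: W (go to 12, an L position)
n=16: W (go to 13, an L position)
n=17: L (options 14(W), 9(W) are all W)
n=18: L (options 15(W), 10(W) are all W)
n=19: W (go to 11, an L position)
n=20: W (go to 17, an L position)
n=21: W (go to 18, an L position)
n=22: L (options 19(W), 14(W) are all W)
n=23: L (options 20(W), 15(W) are all W)
n=24: L (options 21(W), 16(W) are all W)
n=25: W (go to 22, an L position)
n=26: W (go to 23, an L position)
n=27: W (go to 24, an L position)
n=28: L (options 25(W), 20(W) are all W)
n=29: L (options 26(W), 21(W) are all W)
n=30: W (go to 22, an L position)
n=31: W (go to 28, an L position)
n=32: W (go to 29, an L position)
n=33: L (options 30(W), 25(W) are all W)
n=34: L (options 31(W), 26(W) are all W)
n=35: L (options 32(W), 27(W) are all W)
n=36: W (go to 33, an L position)
n=37: W (go to 34, an L position)
n=38: W (go to 35, an L position)
n=39: L (options 36(W), 31(W) are all W)
n=40: L (options 37(W), 32(W) are all W)
n=41: W (go to 33, an L position)
n=42: W (go to 39, an L position)
n=43: W (go to 40, an L position)
The losing starting values of n are exactly the entries labelled L in this table (20 of them).

0, 1, 2, 6, 7, 11, 12, 13, 17, 18, 22, 23, 24, 28, 29, 33, 34, 35, 39, 40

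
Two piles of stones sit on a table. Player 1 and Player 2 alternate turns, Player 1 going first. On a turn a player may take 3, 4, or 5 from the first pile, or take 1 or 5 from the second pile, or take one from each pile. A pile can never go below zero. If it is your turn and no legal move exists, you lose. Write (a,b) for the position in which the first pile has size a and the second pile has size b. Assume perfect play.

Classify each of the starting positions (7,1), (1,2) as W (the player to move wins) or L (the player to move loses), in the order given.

Work bottom-up. With no move the player to move loses. Otherwise the position is W if at least one move leads to an L position for the opponent, and L if every move leads to a W.
No move ever increases a pile, so every position that can arise here has a ≤ 7 and b ≤ 2; it is enough to label the cells with 0 ≤ a ≤ 7 and 0 ≤ b ≤ 2.
Every move lowers a or b (never raises either), so fill the grid row by row in increasing a, and left to right within a row: each cell's successors are then already labelled.
      b=0  b=1  b=2
a=0:    L    W    L
a=1:    L    W    L
a=2:    L    W    L
a=3:    W    W    W
a=4:    W    L    W
a=5:    W    L    W
a=6:    W    L    W
a=7:    W    W    W
Cells with no legal move (terminal, hence L): (0,0), (1,0), (2,0).
The remaining L cells, each justified by listing all of its moves:
(0,2): L (sole option (0,1)(W) is W)
(1,2): L (options (1,1)(W), (0,1)(W) are all W)
(2,2): L (options (2,1)(W), (1,1)(W) are all W)
(4,1): L (options (1,1)(W), (0,1)(W), (4,0)(W), (3,0)(W) are all W)
(5,1): L (options (2,1)(W), (1,1)(W), (0,1)(W), (5,0)(W), (4,0)(W) are all W)
(6,1): L (options (3,1)(W), (2,1)(W), (1,1)(W), (6,0)(W), (5,0)(W) are all W)
Every other cell has at least one move into one of the L cells above, so it is W.
(7,1): the move to (4,1) reaches an L cell, so W
(1,2): one of the L cells justified above, so L

(7,1): W, (1,2): L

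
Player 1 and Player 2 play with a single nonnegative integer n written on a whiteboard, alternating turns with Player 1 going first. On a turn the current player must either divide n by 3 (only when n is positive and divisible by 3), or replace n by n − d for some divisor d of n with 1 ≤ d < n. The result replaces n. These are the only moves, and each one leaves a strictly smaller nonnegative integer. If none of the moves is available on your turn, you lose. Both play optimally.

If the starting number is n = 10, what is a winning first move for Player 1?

Move to 9.

Positions with no move are L. A position that does have a move is losing for the player to move precisely when every available move leads to a winning position for the opponent. Fill in the labels:
n=0: no move → L
n=1: no move → L
n=2: →1(L), so W
n=3: →1(L), so W
n=4: →2(W), 3(W) — all W, so L
n=5: →4(L), so W
n=6: →4(L), so W
n=7: →6(W) only, which is W, so L
n=8: →4(L), so W
n=9: →3(W), 6(W), 8(W) — all W, so L
n=10: →9(L), so W
From 10, the L positions reachable in one move are: 9.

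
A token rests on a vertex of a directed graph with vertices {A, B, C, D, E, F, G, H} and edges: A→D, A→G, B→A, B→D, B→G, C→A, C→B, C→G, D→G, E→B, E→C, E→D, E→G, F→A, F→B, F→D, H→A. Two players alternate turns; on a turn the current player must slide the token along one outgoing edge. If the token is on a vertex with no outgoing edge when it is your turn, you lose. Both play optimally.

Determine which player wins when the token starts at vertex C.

Work bottom-up. With no move the player to move loses. Otherwise the position is W if at least one move leads to an L position for the opponent, and L if every move leads to a W.
Every edge goes from a vertex to one that appears earlier in the order G, D, A, B, C, H, F, E, so processing vertices in that order labels each vertex after all of its successors.
G: no outgoing edge → L
D: can move to G, which is L ⇒ W
A: can move to G, which is L ⇒ W
B: can move to G, which is L ⇒ W
C: can move to G, which is L ⇒ W
H: the only move is to A(W), a W ⇒ L
F: moves to B(W), A(W), D(W); every one is W ⇒ L
E: can move to G, which is L ⇒ W
From C the player to move can move to G, reaching an L position.

The first player wins.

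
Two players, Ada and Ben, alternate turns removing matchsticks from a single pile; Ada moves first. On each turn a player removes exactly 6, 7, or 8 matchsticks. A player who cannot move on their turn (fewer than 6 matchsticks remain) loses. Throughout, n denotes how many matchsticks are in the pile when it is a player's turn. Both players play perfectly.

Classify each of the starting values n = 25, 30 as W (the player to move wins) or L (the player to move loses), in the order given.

25: W, 30: L

Compute win/loss labels from the base case upward. A position with no move is L. Any other position is W if it can reach an L in one move, else L.
n=0: no move → L
n=1: no move → L
n=2: no move → L
n=3: no move → L
n=4: no move → L
n=5: no move → L
n=6: can move to 0, which is L ⇒ W
n=7: can move to 1, which is L ⇒ W
n=8: can move to 2, which is L ⇒ W
n=9: can move to 3, which is L ⇒ W
n=10: can move to 4, which is L ⇒ W
n=11: can move to 5, which is L ⇒ W
n=12: can move to 5, which is L ⇒ W
n=13: can move to 5, which is L ⇒ W
n=14: moves to 8(W), 7(W), 6(W); every one is W ⇒ L
n=15: moves to 9(W), 8(W), 7(W); every one is W ⇒ L
n=16: moves to 10(W), 9(W), 8(W); every one is W ⇒ L
n=17: moves to 11(W), 10(W), 9(W); every one is W ⇒ L
n=18: moves to 12(W), 11(W), 10(W); every one is W ⇒ L
n=19: moves to 13(W), 12(W), 11(W); every one is W ⇒ L
n=20: can move to 14, which is L ⇒ W
n=21: can move to 15, which is L ⇒ W
n=22: can move to 16, which is L ⇒ W
n=23: can move to 17, which is L ⇒ W
n=24: can move to 18, which is L ⇒ W
n=25: can move to 19, which is L ⇒ W
n=26: can move to 19, which is L ⇒ W
n=27: can move to 19, which is L ⇒ W
n=28: moves to 22(W), 21(W), 20(W); every one is W ⇒ L
n=29: moves to 23(W), 22(W), 21(W); every one is W ⇒ L
n=30: moves to 24(W), 23(W), 22(W); every one is W ⇒ L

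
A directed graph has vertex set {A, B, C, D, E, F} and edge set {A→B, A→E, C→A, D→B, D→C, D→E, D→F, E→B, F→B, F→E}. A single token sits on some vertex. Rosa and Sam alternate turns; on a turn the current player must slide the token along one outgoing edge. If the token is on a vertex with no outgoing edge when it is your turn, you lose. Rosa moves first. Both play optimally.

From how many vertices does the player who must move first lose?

Work bottom-up. With no move the player to move loses. Otherwise the position is W if at least one move leads to an L position for the opponent, and L if every move leads to a W.
Every edge goes from a vertex to one that appears earlier in the order B, E, A, F, C, D, so processing vertices in that order labels each vertex after all of its successors.
B: no outgoing edge → L
E: W (go to B, an L position)
A: W (go to B, an L position)
F: W (go to B, an L position)
C: L (sole option A(W) is W)
D: W (go to C, an L position)
The L vertices are B, C; that is 2 in all.

2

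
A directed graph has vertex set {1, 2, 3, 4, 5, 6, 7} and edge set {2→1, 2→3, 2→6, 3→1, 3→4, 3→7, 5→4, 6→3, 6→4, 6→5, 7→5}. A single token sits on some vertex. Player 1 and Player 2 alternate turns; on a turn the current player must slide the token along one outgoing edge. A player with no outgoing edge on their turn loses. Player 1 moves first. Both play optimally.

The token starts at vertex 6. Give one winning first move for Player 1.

Label each position W (a win for the player to move) or L (a loss). A position with no legal move is L; any other position is W exactly when some move reaches an L, and L when every move reaches a W.
Every edge goes from a vertex to one that appears earlier in the order 1, 4, 5, 7, 3, 6, 2, so processing vertices in that order labels each vertex after all of its successors.
1: no outgoing edge → L
4: no outgoing edge → L
5: →4(L), so W
7: →5(W) only, which is W, so L
3: →7(L), so W
6: →4(L), so W
2: →1(L), so W
From 6, the L positions reachable in one move are: 4.

Move to 4.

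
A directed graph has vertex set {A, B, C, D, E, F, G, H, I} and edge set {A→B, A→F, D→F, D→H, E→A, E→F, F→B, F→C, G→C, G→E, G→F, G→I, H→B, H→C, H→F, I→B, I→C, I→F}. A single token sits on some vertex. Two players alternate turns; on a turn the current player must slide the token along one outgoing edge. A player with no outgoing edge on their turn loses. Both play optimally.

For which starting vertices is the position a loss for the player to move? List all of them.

Label each position W (a win for the player to move) or L (a loss). A position with no legal move is L; any other position is W exactly when some move reaches an L, and L when every move reaches a W.
Every edge goes from a vertex to one that appears earlier in the order B, C, F, A, I, H, E, G, D, so processing vertices in that order labels each vertex after all of its successors.
B: no outgoing edge → L
C: no outgoing edge → L
F: W (go to C, an L position)
A: W (go to B, an L position)
I: W (go to C, an L position)
H: W (go to C, an L position)
E: L (options A(W), F(W) are all W)
G: W (go to E, an L position)
D: L (options H(W), F(W) are all W)
Reading off the rows marked L gives the requested list; there are 4 such vertices.

B, C, D, E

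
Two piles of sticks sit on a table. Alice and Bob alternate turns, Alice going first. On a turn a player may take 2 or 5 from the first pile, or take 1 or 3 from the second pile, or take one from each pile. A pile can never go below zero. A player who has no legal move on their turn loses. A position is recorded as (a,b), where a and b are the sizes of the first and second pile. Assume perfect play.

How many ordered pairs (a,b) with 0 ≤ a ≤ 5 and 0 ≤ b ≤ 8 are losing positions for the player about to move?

Compute win/loss labels from the base case upward. A position with no move is L. Any other position is W if it can reach an L in one move, else L.
Every move lowers a or b (never raises either), so fill the grid row by row in increasing a, and left to right within a row: each cell's successors are then already labelled.
      b=0  b=1  b=2  b=3  b=4  b=5  b=6  b=7  b=8
a=0:    L    W    L    W    L    W    L    W    L
a=1:    L    W    L    W    L    W    L    W    L
a=2:    W    W    W    W    W    W    W    W    W
a=3:    W    L    W    L    W    L    W    L    W
a=4:    L    W    W    W    W    L    W    L    W
a=5:    W    W    W    W    W    W    W    W    W
Cells with no legal move (terminal, hence L): (0,0), (1,0).
The remaining L cells, each justified by listing all of its moves:
(0,2): →(0,1)(W) only, which is W, so L
(0,4): →(0,3)(W), (0,1)(W) — all W, so L
(0,6): →(0,5)(W), (0,3)(W) — all W, so L
(0,8): →(0,7)(W), (0,5)(W) — all W, so L
(1,2): →(1,1)(W), (0,1)(W) — all W, so L
(1,4): →(1,3)(W), (1,1)(W), (0,3)(W) — all W, so L
(1,6): →(1,5)(W), (1,3)(W), (0,5)(W) — all W, so L
(1,8): →(1,7)(W), (1,5)(W), (0,7)(W) — all W, so L
(3,1): →(1,1)(W), (3,0)(W), (2,0)(W) — all W, so L
(3,3): →(1,3)(W), (3,2)(W), (3,0)(W), (2,2)(W) — all W, so L
(3,5): →(1,5)(W), (3,4)(W), (3,2)(W), (2,4)(W) — all W, so L
(3,7): →(1,7)(W), (3,6)(W), (3,4)(W), (2,6)(W) — all W, so L
(4,0): →(2,0)(W) only, which is W, so L
(4,5): →(2,5)(W), (4,4)(W), (4,2)(W), (3,4)(W) — all W, so L
(4,7): →(2,7)(W), (4,6)(W), (4,4)(W), (3,6)(W) — all W, so L
Every other cell has at least one move into one of the L cells above, so it is W.
L cells per row: a=0: 5, a=1: 5, a=2: 0, a=3: 4, a=4: 3, a=5: 0; total 17.

17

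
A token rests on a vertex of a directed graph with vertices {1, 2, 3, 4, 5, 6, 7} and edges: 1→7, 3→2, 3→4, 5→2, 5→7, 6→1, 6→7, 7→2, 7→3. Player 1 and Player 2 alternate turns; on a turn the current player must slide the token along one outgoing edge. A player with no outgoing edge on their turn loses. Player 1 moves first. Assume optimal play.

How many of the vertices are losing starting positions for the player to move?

3

Compute win/loss labels from the base case upward. A position with no move is L. Any other position is W if it can reach an L in one move, else L.
Every edge goes from a vertex to one that appears earlier in the order 2, 4, 3, 7, 1, 5, 6, so processing vertices in that order labels each vertex after all of its successors.
2: no outgoing edge → L
4: no outgoing edge → L
3: →4(L), so W
7: →2(L), so W
1: →7(W) only, which is W, so L
5: →2(L), so W
6: →1(L), so W
The L vertices are 1, 2, 4; that is 3 in all.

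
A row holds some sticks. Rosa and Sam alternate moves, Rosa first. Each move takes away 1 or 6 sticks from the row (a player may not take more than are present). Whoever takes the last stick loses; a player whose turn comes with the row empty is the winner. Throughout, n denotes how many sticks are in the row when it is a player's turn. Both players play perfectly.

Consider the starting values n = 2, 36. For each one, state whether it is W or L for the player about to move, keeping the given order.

Use the standard recursion: the mover wins at a terminal position; elsewhere, the mover wins exactly when some move hands the opponent an L position.
n=0: no move; the opponent has just taken the last stick and therefore loses → W
n=1: →0(W) only, which is W, so L
n=2: →1(L), so W
n=3: →2(W) only, which is W, so L
n=4: →3(L), so W
n=5: →4(W) only, which is W, so L
n=6: →5(L), so W
n=7: →1(L), so W
n=8: →7(W), 2(W) — all W, so L
n=9: →8(L), so W
n=10: →9(W), 4(W) — all W, so L
n=11: →10(L), so W
n=12: →11(W), 6(W) — all W, so L
n=13: →12(L), so W
n=14: →8(L), so W
n=15: →14(W), 9(W) — all W, so L
n=16: →15(L), so W
n=17: →16(W), 11(W) — all W, so L
n=18: →17(L), so W
n=19: →18(W), 13(W) — all W, so L
n=20: →19(L), so W
n=21: →15(L), so W
n=22: →21(W), 16(W) — all W, so L
n=23: →22(L), so W
n=24: →23(W), 18(W) — all W, so L
n=25: →24(L), so W
n=26: →25(W), 20(W) — all W, so L
n=27: →26(L), so W
n=28: →22(L), so W
n=29: →28(W), 23(W) — all W, so L
n=30: →29(L), so W
n=31: →30(W), 25(W) — all W, so L
n=32: →31(L), so W
n=33: →32(W), 27(W) — all W, so L
n=34: →33(L), so W
n=35: →29(L), so W
n=36: →35(W), 30(W) — all W, so L

2: W, 36: L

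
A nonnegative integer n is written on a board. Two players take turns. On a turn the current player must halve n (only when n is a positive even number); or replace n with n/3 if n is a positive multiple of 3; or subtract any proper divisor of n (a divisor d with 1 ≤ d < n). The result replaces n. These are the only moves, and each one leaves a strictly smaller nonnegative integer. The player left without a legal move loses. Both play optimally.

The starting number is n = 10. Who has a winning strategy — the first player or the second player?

The first player wins.

Work bottom-up. With no move the player to move loses. Otherwise the position is W if at least one move leads to an L position for the opponent, and L if every move leads to a W.
n=0: no move → L
n=1: no move → L
n=2: →1(L), so W
n=3: →1(L), so W
n=4: →2(W), 3(W) — all W, so L
n=5: →4(L), so W
n=6: →4(L), so W
n=7: →6(W) only, which is W, so L
n=8: →4(L), so W
n=9: →3(W), 6(W), 8(W) — all W, so L
n=10: →9(L), so W
From 10 the player to move can move to 9, reaching an L position.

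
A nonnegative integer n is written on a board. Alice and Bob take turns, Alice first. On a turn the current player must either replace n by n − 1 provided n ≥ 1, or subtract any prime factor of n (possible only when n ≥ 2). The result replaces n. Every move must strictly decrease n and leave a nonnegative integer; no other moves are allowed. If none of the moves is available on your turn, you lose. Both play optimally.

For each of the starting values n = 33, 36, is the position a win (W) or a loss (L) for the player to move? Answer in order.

Work bottom-up. With no move the player to move loses. Otherwise the position is W if at least one move leads to an L position for the opponent, and L if every move leads to a W.
n=0: no move → L
n=1: W (go to 0, an L position)
n=2: W (go to 0, an L position)
n=3: W (go to 0, an L position)
n=4: L (options 2(W), 3(W) are all W)
n=5: W (go to 0, an L position)
n=6: W (go to 4, an L position)
n=7: W (go to 0, an L position)
n=8: L (options 6(W), 7(W) are all W)
n=9: W (go to 8, an L position)
n=10: W (go to 8, an L position)
n=11: W (go to 0, an L position)
n=12: L (options 9(W), 10(W), 11(W) are all W)
n=13: W (go to 0, an L position)
n=14: W (go to 12, an L position)
n=15: W (go to 12, an L position)
n=16: L (options 14(W), 15(W) are all W)
n=17: W (go to 0, an L position)
n=18: W (go to 16, an L position)
n=19: W (go to 0, an L position)
n=20: L (options 15(W), 18(W), 19(W) are all W)
n=21: W (go to 20, an L position)
n=22: W (go to 20, an L position)
n=23: W (go to 0, an L position)
n=24: L (options 21(W), 22(W), 23(W) are all W)
n=25: W (go to 20, an L position)
n=26: W (go to 24, an L position)
n=27: W (go to 24, an L position)
n=28: L (options 21(W), 26(W), 27(W) are all W)
n=29: W (go to 0, an L position)
n=30: W (go to 28, an L position)
n=31: W (go to 0, an L position)
n=32: L (options 30(W), 31(W) are all W)
n=33: W (go to 32, an L position)
n=34: W (go to 32, an L position)
n=35: W (go to 28, an L position)
n=36: L (options 33(W), 34(W), 35(W) are all W)

33: W, 36: L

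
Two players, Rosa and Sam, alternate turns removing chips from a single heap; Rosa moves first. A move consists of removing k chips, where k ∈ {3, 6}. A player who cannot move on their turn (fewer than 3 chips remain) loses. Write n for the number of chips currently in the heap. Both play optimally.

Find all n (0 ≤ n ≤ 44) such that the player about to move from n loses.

0, 1, 2, 9, 10, 11, 18, 19, 20, 27, 28, 29, 36, 37, 38

Label each position W (a win for the player to move) or L (a loss). A position with no legal move is L; any other position is W exactly when some move reaches an L, and L when every move reaches a W.
n=0: no move → L
n=1: no move → L
n=2: no move → L
n=3: W (go to 0, an L position)
n=4: W (go to 1, an L position)
n=5: W (go to 2, an L position)
n=6: W (go to 0, an L position)
n=7: W (go to 1, an L position)
n=8: W (go to 2, an L position)
n=9: L (options 6(W), 3(W) are all W)
n=10: L (options 7(W), 4(W) are all W)
n=11: L (options 8(W), 5(W) are all W)
n=12: W (go to 9, an L position)
n=13: W (go to 10, an L position)
n=14: W (go to 11, an L position)
n=15: W (go to 9, an L position)
n=16: W (go to 10, an L position)
n=17: W (go to 11, an L position)
n=18: L (options 15(W), 12(W) are all W)
n=19: L (options 16(W), 13(W) are all W)
n=20: L (options 17(W), 14(W) are all W)
n=21: W (go to 18, an L position)
n=22: W (go to 19, an L position)
n=23: W (go to 20, an L position)
n=24: W (go to 18, an L position)
n=25: W (go to 19, an L position)
n=26: W (go to 20, an L position)
n=27: L (options 24(W), 21(W) are all W)
n=28: L (options 25(W), 22(W) are all W)
n=29: L (options 26(W), 23(W) are all W)
n=30: W (go to 27, an L position)
n=31: W (go to 28, an L position)
n=32: W (go to 29, an L position)
n=33: W (go to 27, an L position)
n=34: W (go to 28, an L position)
n=35: W (go to 29, an L position)
n=36: L (options 33(W), 30(W) are all W)
n=37: L (options 34(W), 31(W) are all W)
n=38: L (options 35(W), 32(W) are all W)
n=39: W (go to 36, an L position)
n=40: W (go to 37, an L position)
n=41: W (go to 38, an L position)
n=42: W (go to 36, an L position)
n=43: W (go to 37, an L position)
n=44: W (go to 38, an L position)
The losing starting values of n are exactly the entries labelled L in this table (15 of them).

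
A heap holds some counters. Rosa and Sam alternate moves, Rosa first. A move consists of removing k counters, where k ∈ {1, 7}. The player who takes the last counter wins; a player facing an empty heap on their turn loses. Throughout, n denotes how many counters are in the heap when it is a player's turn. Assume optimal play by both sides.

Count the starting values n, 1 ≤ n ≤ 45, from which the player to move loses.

22

Classify positions by backward induction: terminal positions (no move available) are L. From any other position, the mover wins iff some move reaches an L.
n=0: no move → L
n=1: W (go to 0, an L position)
n=2: L (sole option 1(W) is W)
n=3: W (go to 2, an L position)
n=4: L (sole option 3(W) is W)
n=5: W (go to 4, an L position)
n=6: L (sole option 5(W) is W)
n=7: W (go to 6, an L position)
n=8: L (options 7(W), 1(W) are all W)
n=9: W (go to 8, an L position)
n=10: L (options 9(W), 3(W) are all W)
n=11: W (go to 10, an L position)
n=12: L (options 11(W), 5(W) are all W)
n=13: W (go to 12, an L position)
n=14: L (options 13(W), 7(W) are all W)
n=15: W (go to 14, an L position)
n=16: L (options 15(W), 9(W) are all W)
n=17: W (go to 16, an L position)
n=18: L (options 17(W), 11(W) are all W)
n=19: W (go to 18, an L position)
n=20: L (options 19(W), 13(W) are all W)
n=21: W (go to 20, an L position)
n=22: L (options 21(W), 15(W) are all W)
n=23: W (go to 22, an L position)
n=24: L (options 23(W), 17(W) are all W)
n=25: W (go to 24, an L position)
n=26: L (options 25(W), 19(W) are all W)
n=27: W (go to 26, an L position)
n=28: L (options 27(W), 21(W) are all W)
n=29: W (go to 28, an L position)
n=30: L (options 29(W), 23(W) are all W)
n=31: W (go to 30, an L position)
n=32: L (options 31(W), 25(W) are all W)
n=33: W (go to 32, an L position)
n=34: L (options 33(W), 27(W) are all W)
n=35: W (go to 34, an L position)
n=36: L (options 35(W), 29(W) are all W)
n=37: W (go to 36, an L position)
n=38: L (options 37(W), 31(W) are all W)
n=39: W (go to 38, an L position)
n=40: L (options 39(W), 33(W) are all W)
n=41: W (go to 40, an L position)
n=42: L (options 41(W), 35(W) are all W)
n=43: W (go to 42, an L position)
n=44: L (options 43(W), 37(W) are all W)
n=45: W (go to 44, an L position)
L entries with 1 ≤ n ≤ 45 (n=0 is outside the asked range and is not counted): n = 2, 4, 6, 8, 10, 12, 14, 16, 18, 20, 22, 24, 26, 28, 30, 32, 34, 36, 38, 40, 42, 44; that makes 22.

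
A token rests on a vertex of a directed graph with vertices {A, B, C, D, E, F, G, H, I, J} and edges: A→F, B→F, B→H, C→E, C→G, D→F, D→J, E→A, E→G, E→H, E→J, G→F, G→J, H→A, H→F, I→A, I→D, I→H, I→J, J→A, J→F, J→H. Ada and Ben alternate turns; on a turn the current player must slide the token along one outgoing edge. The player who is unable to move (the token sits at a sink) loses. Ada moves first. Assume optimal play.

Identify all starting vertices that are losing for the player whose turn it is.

Positions with no move are L. A position that does have a move is losing for the player to move precisely when every available move leads to a winning position for the opponent. Fill in the labels:
Every edge goes from a vertex to one that appears earlier in the order F, A, H, J, G, D, E, B, C, I, so processing vertices in that order labels each vertex after all of its successors.
F: no outgoing edge → L
A: reaches L-position F → W
H: reaches L-position F → W
J: reaches L-position F → W
G: reaches L-position F → W
D: reaches L-position F → W
E: only reaches G(W), J(W), H(W), A(W), all W → L
B: reaches L-position F → W
C: reaches L-position E → W
I: only reaches D(W), J(W), H(W), A(W), all W → L
The losing starting vertices are exactly the entries labelled L in this table (3 of them).

E, F, I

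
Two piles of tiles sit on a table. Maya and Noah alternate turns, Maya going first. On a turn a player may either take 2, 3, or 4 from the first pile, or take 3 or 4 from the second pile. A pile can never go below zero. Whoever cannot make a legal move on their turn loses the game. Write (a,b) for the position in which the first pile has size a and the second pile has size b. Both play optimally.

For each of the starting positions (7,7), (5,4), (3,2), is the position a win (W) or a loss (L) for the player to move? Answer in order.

Work bottom-up. With no move the player to move loses. Otherwise the position is W if at least one move leads to an L position for the opponent, and L if every move leads to a W.
No move ever increases a pile, so every position that can arise here has a ≤ 7 and b ≤ 7; it is enough to label the cells with 0 ≤ a ≤ 7 and 0 ≤ b ≤ 7.
Every move lowers a or b (never raises either), so fill the grid row by row in increasing a, and left to right within a row: each cell's successors are then already labelled.
      b=0  b=1  b=2  b=3  b=4  b=5  b=6  b=7
a=0:    L    L    L    W    W    W    W    L
a=1:    L    L    L    W    W    W    W    L
a=2:    W    W    W    L    L    L    W    W
a=3:    W    W    W    L    L    L    W    W
a=4:    W    W    W    W    W    W    L    W
a=5:    W    W    W    W    W    W    L    W
a=6:    L    L    L    W    W    W    W    L
a=7:    L    L    L    W    W    W    W    L
Cells with no legal move (terminal, hence L): (0,0), (0,1), (0,2), (1,0), (1,1), (1,2).
The remaining L cells, each justified by listing all of its moves:
(0,7): L (options (0,4)(W), (0,3)(W) are all W)
(1,7): L (options (1,4)(W), (1,3)(W) are all W)
(2,3): L (options (0,3)(W), (2,0)(W) are all W)
(2,4): L (options (0,4)(W), (2,1)(W), (2,0)(W) are all W)
(2,5): L (options (0,5)(W), (2,2)(W), (2,1)(W) are all W)
(3,3): L (options (1,3)(W), (0,3)(W), (3,0)(W) are all W)
(3,4): L (options (1,4)(W), (0,4)(W), (3,1)(W), (3,0)(W) are all W)
(3,5): L (options (1,5)(W), (0,5)(W), (3,2)(W), (3,1)(W) are all W)
(4,6): L (options (2,6)(W), (1,6)(W), (0,6)(W), (4,3)(W), (4,2)(W) are all W)
(5,6): L (options (3,6)(W), (2,6)(W), (1,6)(W), (5,3)(W), (5,2)(W) are all W)
(6,0): L (options (4,0)(W), (3,0)(W), (2,0)(W) are all W)
(6,1): L (options (4,1)(W), (3,1)(W), (2,1)(W) are all W)
(6,2): L (options (4,2)(W), (3,2)(W), (2,2)(W) are all W)
(6,7): L (options (4,7)(W), (3,7)(W), (2,7)(W), (6,4)(W), (6,3)(W) are all W)
(7,0): L (options (5,0)(W), (4,0)(W), (3,0)(W) are all W)
(7,1): L (options (5,1)(W), (4,1)(W), (3,1)(W) are all W)
(7,2): L (options (5,2)(W), (4,2)(W), (3,2)(W) are all W)
(7,7): L (options (5,7)(W), (4,7)(W), (3,7)(W), (7,4)(W), (7,3)(W) are all W)
Every other cell has at least one move into one of the L cells above, so it is W.
(7,7): one of the L cells justified above, so L
(5,4): the move to (3,4) reaches an L cell, so W
(3,2): the move to (1,2) reaches an L cell, so W

(7,7): L, (5,4): W, (3,2): W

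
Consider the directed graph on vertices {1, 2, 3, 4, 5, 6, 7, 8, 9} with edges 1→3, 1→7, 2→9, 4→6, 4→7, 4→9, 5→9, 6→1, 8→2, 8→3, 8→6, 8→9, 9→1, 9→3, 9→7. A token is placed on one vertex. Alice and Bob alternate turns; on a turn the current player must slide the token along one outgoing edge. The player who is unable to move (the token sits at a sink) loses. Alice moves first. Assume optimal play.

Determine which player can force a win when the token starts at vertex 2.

Build the W/L table. Terminal = L. A non-terminal position is W if it has a move to some L; otherwise it is L.
Every edge goes from a vertex to one that appears earlier in the order 7, 3, 1, 9, 6, 4, 2, 5, 8, so processing vertices in that order labels each vertex after all of its successors.
7: no outgoing edge → L
3: no outgoing edge → L
1: →3(L), so W
9: →3(L), so W
6: →1(W) only, which is W, so L
4: →6(L), so W
2: →9(W) only, which is W, so L
5: →9(W) only, which is W, so L
8: →2(L), so W
The starting position 2 is L: whatever Alice does, the opponent receives a W position.

Bob wins.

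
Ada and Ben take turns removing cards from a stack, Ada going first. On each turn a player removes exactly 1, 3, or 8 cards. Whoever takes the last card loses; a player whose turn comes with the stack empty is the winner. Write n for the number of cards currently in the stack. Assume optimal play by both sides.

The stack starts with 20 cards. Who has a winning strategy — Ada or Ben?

Build the W/L table. Terminal = W. A non-terminal position is W if it has a move to some L; otherwise it is L.
n=0: no move; the opponent has just taken the last card and therefore loses → W
n=1: only reaches 0(W), which is W → L
n=2: reaches L-position 1 → W
n=3: only reaches 2(W), 0(W), all W → L
n=4: reaches L-position 3 → W
n=5: only reaches 4(W), 2(W), all W → L
n=6: reaches L-position 5 → W
n=7: only reaches 6(W), 4(W), all W → L
n=8: reaches L-position 7 → W
n=9: reaches L-position 1 → W
n=10: reaches L-position 7 → W
n=11: reaches L-position 3 → W
n=12: only reaches 11(W), 9(W), 4(W), all W → L
n=13: reaches L-position 12 → W
n=14: only reaches 13(W), 11(W), 6(W), all W → L
n=15: reaches L-position 14 → W
n=16: only reaches 15(W), 13(W), 8(W), all W → L
n=17: reaches L-position 16 → W
n=18: only reaches 17(W), 15(W), 10(W), all W → L
n=19: reaches L-position 18 → W
n=20: reaches L-position 12 → W
From 20 Ada can remove 8, leaving 12, reaching an L position.

Ada wins.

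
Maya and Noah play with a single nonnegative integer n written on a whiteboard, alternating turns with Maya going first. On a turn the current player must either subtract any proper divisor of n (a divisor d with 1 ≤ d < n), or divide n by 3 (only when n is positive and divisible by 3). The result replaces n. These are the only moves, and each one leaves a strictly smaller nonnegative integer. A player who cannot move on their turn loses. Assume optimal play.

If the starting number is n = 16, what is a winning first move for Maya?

Label each position W (a win for the player to move) or L (a loss). A position with no legal move is L; any other position is W exactly when some move reaches an L, and L when every move reaches a W.
n=0: no move → L
n=1: no move → L
n=2: →1(L), so W
n=3: →1(L), so W
n=4: →2(W), 3(W) — all W, so L
n=5: →4(L), so W
n=6: →4(L), so W
n=7: →6(W) only, which is W, so L
n=8: →4(L), so W
n=9: →3(W), 6(W), 8(W) — all W, so L
n=10: →9(L), so W
n=11: →10(W) only, which is W, so L
n=12: →4(L), so W
n=13: →12(W) only, which is W, so L
n=14: →7(L), so W
n=15: →5(W), 10(W), 12(W), 14(W) — all W, so L
n=16: →15(L), so W
From 16, the L positions reachable in one move are: 15.

Move to 15.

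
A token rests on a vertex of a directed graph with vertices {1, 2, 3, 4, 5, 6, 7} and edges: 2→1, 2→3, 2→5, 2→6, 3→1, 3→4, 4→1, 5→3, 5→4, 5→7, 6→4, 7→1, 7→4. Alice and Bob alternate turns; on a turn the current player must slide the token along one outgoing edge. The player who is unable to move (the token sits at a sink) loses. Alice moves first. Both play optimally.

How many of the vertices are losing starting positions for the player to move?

3

Positions with no move are L. A position that does have a move is losing for the player to move precisely when every available move leads to a winning position for the opponent. Fill in the labels:
Every edge goes from a vertex to one that appears earlier in the order 1, 4, 7, 3, 6, 5, 2, so processing vertices in that order labels each vertex after all of its successors.
1: no outgoing edge → L
4: can move to 1, which is L ⇒ W
7: can move to 1, which is L ⇒ W
3: can move to 1, which is L ⇒ W
6: the only move is to 4(W), a W ⇒ L
5: moves to 3(W), 7(W), 4(W); every one is W ⇒ L
2: can move to 5, which is L ⇒ W
The L vertices are 1, 5, 6; that is 3 in all.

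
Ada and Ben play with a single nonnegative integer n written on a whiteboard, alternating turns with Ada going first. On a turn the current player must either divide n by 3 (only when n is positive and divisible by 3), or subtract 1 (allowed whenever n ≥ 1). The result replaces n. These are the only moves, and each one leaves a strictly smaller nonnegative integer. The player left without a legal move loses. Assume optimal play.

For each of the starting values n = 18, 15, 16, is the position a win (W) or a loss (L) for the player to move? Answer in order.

Classify positions by backward induction: terminal positions (no move available) are L. From any other position, the mover wins iff some move reaches an L.
n=0: no move → L
n=1: W (go to 0, an L position)
n=2: L (sole option 1(W) is W)
n=3: W (go to 2, an L position)
n=4: L (sole option 3(W) is W)
n=5: W (go to 4, an L position)
n=6: W (go to 2, an L position)
n=7: L (sole option 6(W) is W)
n=8: W (go to 7, an L position)
n=9: L (options 3(W), 8(W) are all W)
n=10: W (go to 9, an L position)
n=11: L (sole option 10(W) is W)
n=12: W (go to 4, an L position)
n=13: L (sole option 12(W) is W)
n=14: W (go to 13, an L position)
n=15: L (options 5(W), 14(W) are all W)
n=16: W (go to 15, an L position)
n=17: L (sole option 16(W) is W)
n=18: W (go to 17, an L position)

18: W, 15: L, 16: W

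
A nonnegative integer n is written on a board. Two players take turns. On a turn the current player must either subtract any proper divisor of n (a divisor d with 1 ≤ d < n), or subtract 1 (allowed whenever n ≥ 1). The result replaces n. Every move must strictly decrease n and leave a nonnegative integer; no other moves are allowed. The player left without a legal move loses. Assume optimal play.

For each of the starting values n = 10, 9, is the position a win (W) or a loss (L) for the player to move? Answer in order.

Label each position W (a win for the player to move) or L (a loss). A position with no legal move is L; any other position is W exactly when some move reaches an L, and L when every move reaches a W.
n=0: no move → L
n=1: →0(L), so W
n=2: →1(W) only, which is W, so L
n=3: →2(L), so W
n=4: →2(L), so W
n=5: →4(W) only, which is W, so L
n=6: →5(L), so W
n=7: →6(W) only, which is W, so L
n=8: →7(L), so W
n=9: →6(W), 8(W) — all W, so L
n=10: →5(L), so W

10: W, 9: L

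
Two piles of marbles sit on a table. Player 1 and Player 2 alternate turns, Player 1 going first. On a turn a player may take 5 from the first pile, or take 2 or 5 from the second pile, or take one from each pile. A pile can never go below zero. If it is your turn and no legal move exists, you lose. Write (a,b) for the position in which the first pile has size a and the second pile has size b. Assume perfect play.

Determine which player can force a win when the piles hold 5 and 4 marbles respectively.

Player 1 wins.

Classify positions by backward induction: terminal positions (no move available) are L. From any other position, the mover wins iff some move reaches an L.
No move ever increases a pile, so every position that can arise here has a ≤ 5 and b ≤ 4; it is enough to label the cells with 0 ≤ a ≤ 5 and 0 ≤ b ≤ 4.
Every move lowers a or b (never raises either), so fill the grid row by row in increasing a, and left to right within a row: each cell's successors are then already labelled.
      b=0  b=1  b=2  b=3  b=4
a=0:    L    L    W    W    L
a=1:    L    W    W    L    L
a=2:    L    W    W    L    W
a=3:    L    W    W    L    W
a=4:    L    W    W    L    W
a=5:    W    W    L    L    W
Cells with no legal move (terminal, hence L): (0,0), (0,1), (1,0), (2,0), (3,0), (4,0).
The remaining L cells, each justified by listing all of its moves:
(0,4): the only move is to (0,2)(W), a W ⇒ L
(1,3): moves to (1,1)(W), (0,2)(W); every one is W ⇒ L
(1,4): moves to (1,2)(W), (0,3)(W); every one is W ⇒ L
(2,3): moves to (2,1)(W), (1,2)(W); every one is W ⇒ L
(3,3): moves to (3,1)(W), (2,2)(W); every one is W ⇒ L
(4,3): moves to (4,1)(W), (3,2)(W); every one is W ⇒ L
(5,2): moves to (0,2)(W), (5,0)(W), (4,1)(W); every one is W ⇒ L
(5,3): moves to (0,3)(W), (5,1)(W), (4,2)(W); every one is W ⇒ L
Every other cell has at least one move into one of the L cells above, so it is W.
The starting position (5,4) is W: Player 1 should move to (0,4), handing over an L position.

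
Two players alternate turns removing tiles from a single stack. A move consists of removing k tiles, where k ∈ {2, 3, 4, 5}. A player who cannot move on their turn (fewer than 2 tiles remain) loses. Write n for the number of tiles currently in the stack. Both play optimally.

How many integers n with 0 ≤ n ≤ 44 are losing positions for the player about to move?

14

Work bottom-up. With no move the player to move loses. Otherwise the position is W if at least one move leads to an L position for the opponent, and L if every move leads to a W.
n=0: no move → L
n=1: no move → L
n=2: →0(L), so W
n=3: →1(L), so W
n=4: →1(L), so W
n=5: →1(L), so W
n=6: →1(L), so W
n=7: →5(W), 4(W), 3(W), 2(W) — all W, so L
n=8: →6(W), 5(W), 4(W), 3(W) — all W, so L
n=9: →7(L), so W
n=10: →8(L), so W
n=11: →8(L), so W
n=12: →8(L), so W
n=13: →8(L), so W
n=14: →12(W), 11(W), 10(W), 9(W) — all W, so L
n=15: →13(W), 12(W), 11(W), 10(W) — all W, so L
n=16: →14(L), so W
n=17: →15(L), so W
n=18: →15(L), so W
n=19: →15(L), so W
n=20: →15(L), so W
n=21: →19(W), 18(W), 17(W), 16(W) — all W, so L
n=22: →20(W), 19(W), 18(W), 17(W) — all W, so L
n=23: →21(L), so W
n=24: →22(L), so W
n=25: →22(L), so W
n=26: →22(L), so W
n=27: →22(L), so W
n=28: →26(W), 25(W), 24(W), 23(W) — all W, so L
n=29: →27(W), 26(W), 25(W), 24(W) — all W, so L
n=30: →28(L), so W
n=31: →29(L), so W
n=32: →29(L), so W
n=33: →29(L), so W
n=34: →29(L), so W
n=35: →33(W), 32(W), 31(W), 30(W) — all W, so L
n=36: →34(W), 33(W), 32(W), 31(W) — all W, so L
n=37: →35(L), so W
n=38: →36(L), so W
n=39: →36(L), so W
n=40: →36(L), so W
n=41: →36(L), so W
n=42: →40(W), 39(W), 38(W), 37(W) — all W, so L
n=43: →41(W), 40(W), 39(W), 38(W) — all W, so L
n=44: →42(L), so W
L entries with 0 ≤ n ≤ 44: n = 0, 1, 7, 8, 14, 15, 21, 22, 28, 29, 35, 36, 42, 43; that makes 14.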